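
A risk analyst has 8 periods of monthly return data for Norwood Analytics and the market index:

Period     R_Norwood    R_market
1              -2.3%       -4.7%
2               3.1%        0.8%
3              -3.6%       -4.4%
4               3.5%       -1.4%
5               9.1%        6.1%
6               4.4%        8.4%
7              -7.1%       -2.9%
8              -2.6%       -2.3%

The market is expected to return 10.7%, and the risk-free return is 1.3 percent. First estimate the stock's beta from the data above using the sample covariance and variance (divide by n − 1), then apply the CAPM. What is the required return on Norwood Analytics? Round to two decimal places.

9.45%

Mean R_i = (-2.3 + 3.1 − 3.6 + 3.5 + 9.1 + 4.4 − 7.1 − 2.6) / 8 = 0.5625%
Mean R_m = (-4.7 + 0.8 − 4.4 − 1.4 + 6.1 + 8.4 − 2.9 − 2.3) / 8 = -0.0500%
Σ(R_i − R̄_i)(R_m − R̄_m) = 143.4950  ⇒  Cov = 143.4950 / 7 = 20.4993
Σ(R_m − R̄_m)² = 165.5000  ⇒  Var(R_m) = 165.5000 / 7 = 23.6429
β = Cov / Var(R_m) = 20.4993 / 23.6429 = 0.8670
MRP = 10.7% − 1.3% = 9.40%
E(R) = R_f + β × MRP = 1.3% + 0.8670 × 9.4% = 9.45%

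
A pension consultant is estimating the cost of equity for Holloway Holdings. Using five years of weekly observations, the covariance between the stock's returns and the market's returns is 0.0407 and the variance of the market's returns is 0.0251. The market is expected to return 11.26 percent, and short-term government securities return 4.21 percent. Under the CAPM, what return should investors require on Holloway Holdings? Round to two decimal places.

β = Cov(R_i, R_m) / Var(R_m) = 0.0407 / 0.0251 = 1.6215
MRP = 11.26% − 4.21% = 7.05%
E(R) = R_f + β × MRP = 4.21% + 1.6215 × 7.05% = 15.64%

15.64%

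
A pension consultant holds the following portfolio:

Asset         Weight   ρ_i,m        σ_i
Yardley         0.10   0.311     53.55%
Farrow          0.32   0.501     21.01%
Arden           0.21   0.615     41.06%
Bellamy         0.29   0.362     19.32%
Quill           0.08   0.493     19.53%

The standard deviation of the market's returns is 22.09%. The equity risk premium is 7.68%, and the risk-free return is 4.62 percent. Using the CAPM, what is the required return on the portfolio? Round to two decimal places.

9.19%

β_Yardley = 0.311 × 53.55% / 22.09% = 0.7539
β_Farrow = 0.501 × 21.01% / 22.09% = 0.4765
β_Arden = 0.615 × 41.06% / 22.09% = 1.1431
β_Bellamy = 0.362 × 19.32% / 22.09% = 0.3166
β_Quill = 0.493 × 19.53% / 22.09% = 0.4359
β_P = Σ w_i β_i = 0.10×0.7539 + 0.32×0.4765 + 0.21×1.1431 + 0.29×0.3166 + 0.08×0.4359 = 0.5946
E(R_P) = R_f + β_P × MRP = 4.62% + 0.5946 × 7.68% = 9.19%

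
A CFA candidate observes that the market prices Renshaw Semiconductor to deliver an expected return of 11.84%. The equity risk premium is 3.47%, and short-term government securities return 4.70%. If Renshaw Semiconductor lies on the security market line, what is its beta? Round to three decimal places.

β = (E(R) − R_f) / MRP = (11.84% − 4.70%) / 3.47% = 7.14% / 3.47% = 2.058

2.058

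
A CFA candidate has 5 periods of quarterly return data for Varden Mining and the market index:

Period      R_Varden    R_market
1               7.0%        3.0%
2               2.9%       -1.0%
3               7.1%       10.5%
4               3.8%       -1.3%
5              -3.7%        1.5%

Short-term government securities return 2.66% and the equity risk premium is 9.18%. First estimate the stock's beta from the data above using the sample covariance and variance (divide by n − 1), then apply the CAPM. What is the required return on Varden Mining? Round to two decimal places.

6.53%

Mean R_i = (7.0 + 2.9 + 7.1 + 3.8 − 3.7) / 5 = 3.4200%
Mean R_m = (3.0 − 1.0 + 10.5 − 1.3 + 1.5) / 5 = 2.5400%
Σ(R_i − R̄_i)(R_m − R̄_m) = 38.7260  ⇒  Cov = 38.7260 / 4 = 9.6815
Σ(R_m − R̄_m)² = 91.9320  ⇒  Var(R_m) = 91.9320 / 4 = 22.9830
β = Cov / Var(R_m) = 9.6815 / 22.9830 = 0.4212
E(R) = R_f + β × MRP = 2.66% + 0.4212 × 9.18% = 6.53%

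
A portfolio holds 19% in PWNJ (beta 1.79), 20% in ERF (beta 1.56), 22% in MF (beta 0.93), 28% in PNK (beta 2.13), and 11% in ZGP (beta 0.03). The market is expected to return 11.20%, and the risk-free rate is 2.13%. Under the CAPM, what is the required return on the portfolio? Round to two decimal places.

15.34%

β_P = Σ w_i β_i = 0.19×1.79 + 0.20×1.56 + 0.22×0.93 + 0.28×2.13 + 0.11×0.03 = 1.4564
MRP = 11.20% − 2.13% = 9.07%
E(R_P) = R_f + β_P × MRP = 2.13% + 1.4564 × 9.07% = 15.34%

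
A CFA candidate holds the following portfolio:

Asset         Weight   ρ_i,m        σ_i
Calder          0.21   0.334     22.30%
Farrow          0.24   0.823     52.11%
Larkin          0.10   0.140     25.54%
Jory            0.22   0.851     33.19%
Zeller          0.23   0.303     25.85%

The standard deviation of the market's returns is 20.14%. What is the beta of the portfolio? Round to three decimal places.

β_Calder = 0.334 × 22.30% / 20.14% = 0.3698
β_Farrow = 0.823 × 52.11% / 20.14% = 2.1294
β_Larkin = 0.140 × 25.54% / 20.14% = 0.1775
β_Jory = 0.851 × 33.19% / 20.14% = 1.4024
β_Zeller = 0.303 × 25.85% / 20.14% = 0.3889
β_P = Σ w_i β_i = 0.21×0.3698 + 0.24×2.1294 + 0.10×0.1775 + 0.22×1.4024 + 0.23×0.3889 = 1.0044

1.004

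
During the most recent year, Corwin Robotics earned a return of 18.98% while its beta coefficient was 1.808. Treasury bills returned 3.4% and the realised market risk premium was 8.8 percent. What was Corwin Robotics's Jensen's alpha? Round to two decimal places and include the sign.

-0.33%

CAPM benchmark = R_f + β(R_m − R_f) = 3.4% + 1.808 × 8.8% = 19.3104%
α = actual − benchmark = 18.98% − 19.3104% = -0.33%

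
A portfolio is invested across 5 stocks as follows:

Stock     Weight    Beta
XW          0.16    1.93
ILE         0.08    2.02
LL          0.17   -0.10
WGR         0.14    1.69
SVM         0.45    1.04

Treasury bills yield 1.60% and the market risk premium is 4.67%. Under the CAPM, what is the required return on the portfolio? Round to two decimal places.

β_P = Σ w_i β_i = 0.16×1.93 + 0.08×2.02 + 0.17×-0.10 + 0.14×1.69 + 0.45×1.04 = 1.1580
E(R_P) = R_f + β_P × MRP = 1.60% + 1.1580 × 4.67% = 7.01%

7.01%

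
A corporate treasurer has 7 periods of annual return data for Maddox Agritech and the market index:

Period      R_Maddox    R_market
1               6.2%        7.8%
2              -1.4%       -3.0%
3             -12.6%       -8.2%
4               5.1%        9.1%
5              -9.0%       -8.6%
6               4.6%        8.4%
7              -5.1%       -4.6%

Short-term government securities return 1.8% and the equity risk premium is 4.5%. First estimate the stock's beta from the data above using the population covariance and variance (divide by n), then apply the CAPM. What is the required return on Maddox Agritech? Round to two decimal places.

Mean R_i = (6.2 − 1.4 − 12.6 + 5.1 − 9.0 + 4.6 − 5.1) / 7 = -1.7429%
Mean R_m = (7.8 − 3.0 − 8.2 + 9.1 − 8.6 + 8.4 − 4.6) / 7 = 0.1286%
Σ(R_i − R̄_i)(R_m − R̄_m) = 343.3586  ⇒  Cov = 343.3586 / 7 = 49.0512
Σ(R_m − R̄_m)² = 385.4543  ⇒  Var(R_m) = 385.4543 / 7 = 55.0649
β = Cov / Var(R_m) = 49.0512 / 55.0649 = 0.8908
E(R) = R_f + β × MRP = 1.8% + 0.8908 × 4.5% = 5.81%

5.81%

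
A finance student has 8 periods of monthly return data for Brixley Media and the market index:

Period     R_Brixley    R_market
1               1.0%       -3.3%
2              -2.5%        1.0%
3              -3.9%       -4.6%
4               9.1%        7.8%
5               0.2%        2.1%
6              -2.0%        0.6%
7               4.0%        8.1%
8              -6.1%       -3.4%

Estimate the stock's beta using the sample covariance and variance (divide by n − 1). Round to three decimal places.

0.811

Mean R_i = (1.0 − 2.5 − 3.9 + 9.1 + 0.2 − 2.0 + 4.0 − 6.1) / 8 = -0.0250%
Mean R_m = (-3.3 + 1.0 − 4.6 + 7.8 + 2.1 + 0.6 + 8.1 − 3.4) / 8 = 1.0375%
Σ(R_i − R̄_i)(R_m − R̄_m) = 135.6875  ⇒  Cov = 135.6875 / 7 = 19.3839
Σ(R_m − R̄_m)² = 167.2188  ⇒  Var(R_m) = 167.2188 / 7 = 23.8884
β = Cov / Var(R_m) = 19.3839 / 23.8884 = 0.8114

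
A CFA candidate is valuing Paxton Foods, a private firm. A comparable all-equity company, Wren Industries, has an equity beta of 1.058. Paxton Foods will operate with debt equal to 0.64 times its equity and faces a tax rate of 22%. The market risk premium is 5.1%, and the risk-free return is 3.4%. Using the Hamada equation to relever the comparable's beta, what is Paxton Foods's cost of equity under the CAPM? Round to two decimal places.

β_L = β_U × [1 + (1 − t)(D/E)] = 1.058 × [1 + (1 − 0.22) × 0.64]
    = 1.058 × [1 + 0.78 × 0.64] = 1.058 × 1.4992 = 1.5862
E(R) = R_f + β_L × MRP = 3.4% + 1.5862 × 5.1% = 11.49%

11.49%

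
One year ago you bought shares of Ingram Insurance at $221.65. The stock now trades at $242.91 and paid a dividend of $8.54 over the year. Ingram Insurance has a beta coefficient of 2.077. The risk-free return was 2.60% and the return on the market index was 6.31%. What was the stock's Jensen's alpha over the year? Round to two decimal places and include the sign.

Realised HPR = (P1 + D1 − P0) / P0 = (242.91 + 8.54 − 221.65) / 221.65 = 29.80 / 221.65 = 13.4446%
MRP = 6.31% − 2.60% = 3.71%
CAPM required = R_f + β·MRP = 2.60% + 2.077 × 3.71% = 10.30567%
α = realised − required = 13.4446% − 10.30567% = +3.14%

+3.14%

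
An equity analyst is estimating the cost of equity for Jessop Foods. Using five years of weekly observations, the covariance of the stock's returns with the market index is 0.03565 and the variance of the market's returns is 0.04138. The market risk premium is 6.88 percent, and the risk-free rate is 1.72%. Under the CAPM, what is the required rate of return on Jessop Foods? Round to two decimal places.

β = Cov(R_i, R_m) / Var(R_m) = 0.03565 / 0.04138 = 0.8615
E(R) = R_f + β × MRP = 1.72% + 0.8615 × 6.88% = 7.65%

7.65%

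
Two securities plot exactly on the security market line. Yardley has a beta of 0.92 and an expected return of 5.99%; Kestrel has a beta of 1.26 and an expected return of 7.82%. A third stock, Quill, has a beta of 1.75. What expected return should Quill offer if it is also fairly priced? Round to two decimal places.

10.46%

MRP (SML slope) = (7.82% − 5.99%) / (1.26 − 0.92) = 1.83% / 0.34 = 5.3824%
R_f (intercept) = 5.99% − 0.92 × 5.3824% = 1.0382%
E(R_Quill) = R_f + β × MRP = 1.0382% + 1.75 × 5.3824% = 10.46%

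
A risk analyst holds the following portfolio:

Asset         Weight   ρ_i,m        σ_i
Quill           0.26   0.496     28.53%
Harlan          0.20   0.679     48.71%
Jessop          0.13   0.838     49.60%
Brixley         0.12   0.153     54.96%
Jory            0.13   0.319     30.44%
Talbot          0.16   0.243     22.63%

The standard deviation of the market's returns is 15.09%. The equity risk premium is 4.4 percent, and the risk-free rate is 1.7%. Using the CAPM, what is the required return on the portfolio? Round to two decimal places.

β_Quill = 0.496 × 28.53% / 15.09% = 0.9378
β_Harlan = 0.679 × 48.71% / 15.09% = 2.1918
β_Jessop = 0.838 × 49.60% / 15.09% = 2.7545
β_Brixley = 0.153 × 54.96% / 15.09% = 0.5572
β_Jory = 0.319 × 30.44% / 15.09% = 0.6435
β_Talbot = 0.243 × 22.63% / 15.09% = 0.3644
β_P = Σ w_i β_i = 0.26×0.9378 + 0.20×2.1918 + 0.13×2.7545 + 0.12×0.5572 + 0.13×0.6435 + 0.16×0.3644 = 1.2491
E(R_P) = R_f + β_P × MRP = 1.7% + 1.2491 × 4.4% = 7.20%

7.20%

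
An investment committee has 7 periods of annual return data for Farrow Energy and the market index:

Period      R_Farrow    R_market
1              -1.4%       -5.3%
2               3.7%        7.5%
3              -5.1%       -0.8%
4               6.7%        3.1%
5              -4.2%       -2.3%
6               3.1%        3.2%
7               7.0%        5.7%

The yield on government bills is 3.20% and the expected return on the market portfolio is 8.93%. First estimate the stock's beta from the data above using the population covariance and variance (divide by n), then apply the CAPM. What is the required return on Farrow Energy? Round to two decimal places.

7.97%

Mean R_i = (-1.4 + 3.7 − 5.1 + 6.7 − 4.2 + 3.1 + 7.0) / 7 = 1.4000%
Mean R_m = (-5.3 + 7.5 − 0.8 + 3.1 − 2.3 + 3.2 + 5.7) / 7 = 1.5857%
Σ(R_i − R̄_i)(R_m − R̄_m) = 103.9600  ⇒  Cov = 103.9600 / 7 = 14.8514
Σ(R_m − R̄_m)² = 125.0086  ⇒  Var(R_m) = 125.0086 / 7 = 17.8584
β = Cov / Var(R_m) = 14.8514 / 17.8584 = 0.8316
MRP = 8.93% − 3.20% = 5.73%
E(R) = R_f + β × MRP = 3.20% + 0.8316 × 5.73% = 7.97%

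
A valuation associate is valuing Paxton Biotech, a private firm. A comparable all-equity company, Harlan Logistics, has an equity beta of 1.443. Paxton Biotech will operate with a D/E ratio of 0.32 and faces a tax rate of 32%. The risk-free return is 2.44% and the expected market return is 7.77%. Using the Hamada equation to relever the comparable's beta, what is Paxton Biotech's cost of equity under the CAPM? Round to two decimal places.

β_L = β_U × [1 + (1 − t)(D/E)] = 1.443 × [1 + (1 − 0.32) × 0.32]
    = 1.443 × [1 + 0.68 × 0.32] = 1.443 × 1.2176 = 1.7570
MRP = 7.77% − 2.44% = 5.33%
E(R) = R_f + β_L × MRP = 2.44% + 1.7570 × 5.33% = 11.80%

11.80%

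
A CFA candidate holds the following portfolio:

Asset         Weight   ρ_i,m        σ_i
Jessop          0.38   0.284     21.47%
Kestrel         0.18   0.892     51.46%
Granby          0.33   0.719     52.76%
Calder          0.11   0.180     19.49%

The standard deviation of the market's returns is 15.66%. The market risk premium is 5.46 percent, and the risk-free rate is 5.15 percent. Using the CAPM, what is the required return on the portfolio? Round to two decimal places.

β_Jessop = 0.284 × 21.47% / 15.66% = 0.3894
β_Kestrel = 0.892 × 51.46% / 15.66% = 2.9312
β_Granby = 0.719 × 52.76% / 15.66% = 2.4224
β_Calder = 0.180 × 19.49% / 15.66% = 0.2240
β_P = Σ w_i β_i = 0.38×0.3894 + 0.18×2.9312 + 0.33×2.4224 + 0.11×0.2240 = 1.4996
E(R_P) = R_f + β_P × MRP = 5.15% + 1.4996 × 5.46% = 13.34%

13.34%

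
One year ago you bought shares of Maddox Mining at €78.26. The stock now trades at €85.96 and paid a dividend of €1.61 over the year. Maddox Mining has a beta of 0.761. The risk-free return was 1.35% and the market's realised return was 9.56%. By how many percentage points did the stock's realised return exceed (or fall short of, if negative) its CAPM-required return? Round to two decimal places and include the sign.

+4.30%

Realised HPR = (P1 + D1 − P0) / P0 = (85.96 + 1.61 − 78.26) / 78.26 = 9.31 / 78.26 = 11.8962%
MRP = 9.56% − 1.35% = 8.21%
CAPM required = R_f + β·MRP = 1.35% + 0.761 × 8.21% = 7.59781%
α = realised − required = 11.8962% − 7.59781% = +4.30%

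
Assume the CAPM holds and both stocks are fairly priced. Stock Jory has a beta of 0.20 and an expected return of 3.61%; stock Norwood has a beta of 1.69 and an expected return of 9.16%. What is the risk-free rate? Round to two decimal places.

2.87%

Both satisfy E(R) = R_f + β·MRP, so the slope of the SML is
MRP = (9.16% − 3.61%) / (1.69 − 0.20) = 5.55% / 1.49 = 3.7248%
R_f = E(R_Jory) − β_Jory·MRP = 3.61% − 0.20 × 3.7248% = 2.8650%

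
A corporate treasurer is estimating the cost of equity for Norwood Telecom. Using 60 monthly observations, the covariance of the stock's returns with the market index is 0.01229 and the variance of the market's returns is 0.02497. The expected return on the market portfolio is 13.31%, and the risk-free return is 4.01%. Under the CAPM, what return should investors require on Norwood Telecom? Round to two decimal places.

8.59%

β = Cov(R_i, R_m) / Var(R_m) = 0.01229 / 0.02497 = 0.4922
MRP = 13.31% − 4.01% = 9.30%
E(R) = R_f + β × MRP = 4.01% + 0.4922 × 9.30% = 8.59%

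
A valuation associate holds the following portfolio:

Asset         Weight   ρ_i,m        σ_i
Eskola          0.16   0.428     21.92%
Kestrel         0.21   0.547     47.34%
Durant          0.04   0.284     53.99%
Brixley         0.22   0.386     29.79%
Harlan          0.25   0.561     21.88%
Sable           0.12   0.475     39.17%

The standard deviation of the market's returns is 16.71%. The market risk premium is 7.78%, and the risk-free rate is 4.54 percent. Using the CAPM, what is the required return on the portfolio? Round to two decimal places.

11.70%

β_Eskola = 0.428 × 21.92% / 16.71% = 0.5614
β_Kestrel = 0.547 × 47.34% / 16.71% = 1.5497
β_Durant = 0.284 × 53.99% / 16.71% = 0.9176
β_Brixley = 0.386 × 29.79% / 16.71% = 0.6881
β_Harlan = 0.561 × 21.88% / 16.71% = 0.7346
β_Sable = 0.475 × 39.17% / 16.71% = 1.1135
β_P = Σ w_i β_i = 0.16×0.5614 + 0.21×1.5497 + 0.04×0.9176 + 0.22×0.6881 + 0.25×0.7346 + 0.12×1.1135 = 0.9206
E(R_P) = R_f + β_P × MRP = 4.54% + 0.9206 × 7.78% = 11.70%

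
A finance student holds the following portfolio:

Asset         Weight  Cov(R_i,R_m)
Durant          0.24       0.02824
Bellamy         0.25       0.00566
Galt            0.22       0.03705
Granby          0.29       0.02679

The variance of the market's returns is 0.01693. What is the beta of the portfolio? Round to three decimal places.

1.424

β_Durant = 0.02824 / 0.01693 = 1.6680
β_Bellamy = 0.00566 / 0.01693 = 0.3343
β_Galt = 0.03705 / 0.01693 = 2.1884
β_Granby = 0.02679 / 0.01693 = 1.5824
β_P = Σ w_i β_i = 0.24×1.6680 + 0.25×0.3343 + 0.22×2.1884 + 0.29×1.5824 = 1.4242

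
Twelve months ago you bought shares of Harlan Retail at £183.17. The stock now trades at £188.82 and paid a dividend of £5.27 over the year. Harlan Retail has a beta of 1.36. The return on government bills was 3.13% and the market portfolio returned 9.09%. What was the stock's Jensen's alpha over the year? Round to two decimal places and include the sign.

-5.27%

Realised HPR = (P1 + D1 − P0) / P0 = (188.82 + 5.27 − 183.17) / 183.17 = 10.92 / 183.17 = 5.9617%
MRP = 9.09% − 3.13% = 5.96%
CAPM required = R_f + β·MRP = 3.13% + 1.36 × 5.96% = 11.2356%
α = realised − required = 5.9617% − 11.2356% = -5.27%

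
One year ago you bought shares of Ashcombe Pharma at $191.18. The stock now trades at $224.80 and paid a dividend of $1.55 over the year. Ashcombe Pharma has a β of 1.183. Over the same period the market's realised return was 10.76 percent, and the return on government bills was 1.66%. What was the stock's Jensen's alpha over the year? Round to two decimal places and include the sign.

Realised HPR = (P1 + D1 − P0) / P0 = (224.80 + 1.55 − 191.18) / 191.18 = 35.17 / 191.18 = 18.3963%
MRP = 10.76% − 1.66% = 9.10%
CAPM required = R_f + β·MRP = 1.66% + 1.183 × 9.10% = 12.42530%
α = realised − required = 18.3963% − 12.42530% = +5.97%

+5.97%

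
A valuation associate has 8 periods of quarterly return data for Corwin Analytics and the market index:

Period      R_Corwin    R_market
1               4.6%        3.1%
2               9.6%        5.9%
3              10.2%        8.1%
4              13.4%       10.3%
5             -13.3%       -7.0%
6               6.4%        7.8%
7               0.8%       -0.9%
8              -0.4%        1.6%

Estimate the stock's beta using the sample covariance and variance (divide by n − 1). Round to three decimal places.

1.423

Mean R_i = (4.6 + 9.6 + 10.2 + 13.4 − 13.3 + 6.4 + 0.8 − 0.4) / 8 = 3.9125%
Mean R_m = (3.1 + 5.9 + 8.1 + 10.3 − 7.0 + 7.8 − 0.9 + 1.6) / 8 = 3.6125%
Σ(R_i − R̄_i)(R_m − R̄_m) = 320.1288  ⇒  Cov = 320.1288 / 7 = 45.7327
Σ(R_m − R̄_m)² = 224.9288  ⇒  Var(R_m) = 224.9288 / 7 = 32.1327
β = Cov / Var(R_m) = 45.7327 / 32.1327 = 1.4232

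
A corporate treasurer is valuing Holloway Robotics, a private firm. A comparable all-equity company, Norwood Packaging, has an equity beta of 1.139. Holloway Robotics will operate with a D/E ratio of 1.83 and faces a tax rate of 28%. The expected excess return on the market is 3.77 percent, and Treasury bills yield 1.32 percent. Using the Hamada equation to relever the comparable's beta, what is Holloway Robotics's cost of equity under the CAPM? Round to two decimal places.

β_L = β_U × [1 + (1 − t)(D/E)] = 1.139 × [1 + (1 − 0.28) × 1.83]
    = 1.139 × [1 + 0.72 × 1.83] = 1.139 × 2.3176 = 2.6397
E(R) = R_f + β_L × MRP = 1.32% + 2.6397 × 3.77% = 11.27%

11.27%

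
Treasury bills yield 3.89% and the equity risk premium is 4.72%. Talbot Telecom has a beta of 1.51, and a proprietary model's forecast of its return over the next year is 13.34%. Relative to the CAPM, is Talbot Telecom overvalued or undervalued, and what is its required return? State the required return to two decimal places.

Undervalued; required return 11.02%

Required return = R_f + β·MRP = 3.89% + 1.51 × 4.72% = 11.02%
Forecast 13.34% > required 11.02% → the stock plots above the SML → undervalued.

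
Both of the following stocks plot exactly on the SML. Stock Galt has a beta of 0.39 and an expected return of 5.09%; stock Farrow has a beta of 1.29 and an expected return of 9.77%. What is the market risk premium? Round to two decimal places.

5.20%

Both satisfy E(R) = R_f + β·MRP, so the slope of the SML is
MRP = (9.77% − 5.09%) / (1.29 − 0.39) = 4.68% / 0.90 = 5.2000%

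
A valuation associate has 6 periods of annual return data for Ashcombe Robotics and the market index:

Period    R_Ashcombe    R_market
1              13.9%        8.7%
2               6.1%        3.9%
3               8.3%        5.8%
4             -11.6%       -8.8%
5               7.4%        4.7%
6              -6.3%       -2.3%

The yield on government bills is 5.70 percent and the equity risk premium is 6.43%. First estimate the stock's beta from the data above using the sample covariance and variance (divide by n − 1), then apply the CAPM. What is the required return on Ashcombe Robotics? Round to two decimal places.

Mean R_i = (13.9 + 6.1 + 8.3 − 11.6 + 7.4 − 6.3) / 6 = 2.9667%
Mean R_m = (8.7 + 3.9 + 5.8 − 8.8 + 4.7 − 2.3) / 6 = 2.0000%
Σ(R_i − R̄_i)(R_m − R̄_m) = 308.6100  ⇒  Cov = 308.6100 / 5 = 61.7220
Σ(R_m − R̄_m)² = 205.3600  ⇒  Var(R_m) = 205.3600 / 5 = 41.0720
β = Cov / Var(R_m) = 61.7220 / 41.0720 = 1.5028
E(R) = R_f + β × MRP = 5.70% + 1.5028 × 6.43% = 15.36%

15.36%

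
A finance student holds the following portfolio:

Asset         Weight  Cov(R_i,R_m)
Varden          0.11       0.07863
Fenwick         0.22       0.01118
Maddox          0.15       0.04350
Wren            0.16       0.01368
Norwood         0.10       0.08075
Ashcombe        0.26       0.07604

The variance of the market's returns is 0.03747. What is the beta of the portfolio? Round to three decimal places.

β_Varden = 0.07863 / 0.03747 = 2.0985
β_Fenwick = 0.01118 / 0.03747 = 0.2984
β_Maddox = 0.04350 / 0.03747 = 1.1609
β_Wren = 0.01368 / 0.03747 = 0.3651
β_Norwood = 0.08075 / 0.03747 = 2.1551
β_Ashcombe = 0.07604 / 0.03747 = 2.0294
β_P = Σ w_i β_i = 0.11×2.0985 + 0.22×0.2984 + 0.15×1.1609 + 0.16×0.3651 + 0.10×2.1551 + 0.26×2.0294 = 1.2722

1.272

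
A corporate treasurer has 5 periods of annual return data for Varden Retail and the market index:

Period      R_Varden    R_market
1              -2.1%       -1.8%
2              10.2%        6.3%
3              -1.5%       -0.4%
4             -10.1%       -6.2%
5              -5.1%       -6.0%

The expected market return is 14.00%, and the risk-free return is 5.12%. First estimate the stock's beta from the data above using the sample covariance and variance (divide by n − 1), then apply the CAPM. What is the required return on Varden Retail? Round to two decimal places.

Mean R_i = (-2.1 + 10.2 − 1.5 − 10.1 − 5.1) / 5 = -1.7200%
Mean R_m = (-1.8 + 6.3 − 0.4 − 6.2 − 6.0) / 5 = -1.6200%
Σ(R_i − R̄_i)(R_m − R̄_m) = 147.9280  ⇒  Cov = 147.9280 / 4 = 36.9820
Σ(R_m − R̄_m)² = 104.4080  ⇒  Var(R_m) = 104.4080 / 4 = 26.1020
β = Cov / Var(R_m) = 36.9820 / 26.1020 = 1.4168
MRP = 14.00% − 5.12% = 8.88%
E(R) = R_f + β × MRP = 5.12% + 1.4168 × 8.88% = 17.70%

17.70%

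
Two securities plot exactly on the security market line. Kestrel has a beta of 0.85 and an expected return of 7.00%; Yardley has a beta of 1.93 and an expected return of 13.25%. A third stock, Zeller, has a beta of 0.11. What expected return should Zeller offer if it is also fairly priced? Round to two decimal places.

2.72%

MRP (SML slope) = (13.25% − 7.00%) / (1.93 − 0.85) = 6.25% / 1.08 = 5.7870%
R_f (intercept) = 7.00% − 0.85 × 5.7870% = 2.0811%
E(R_Zeller) = R_f + β × MRP = 2.0811% + 0.11 × 5.7870% = 2.72%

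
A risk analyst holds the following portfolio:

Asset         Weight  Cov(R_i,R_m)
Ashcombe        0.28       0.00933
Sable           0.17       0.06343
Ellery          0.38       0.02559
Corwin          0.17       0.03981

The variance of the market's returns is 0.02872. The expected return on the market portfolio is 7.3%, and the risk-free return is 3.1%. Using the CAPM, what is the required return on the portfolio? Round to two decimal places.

β_Ashcombe = 0.00933 / 0.02872 = 0.3249
β_Sable = 0.06343 / 0.02872 = 2.2086
β_Ellery = 0.02559 / 0.02872 = 0.8910
β_Corwin = 0.03981 / 0.02872 = 1.3861
β_P = Σ w_i β_i = 0.28×0.3249 + 0.17×2.2086 + 0.38×0.8910 + 0.17×1.3861 = 1.0407
MRP = 7.3% − 3.1% = 4.20%
E(R_P) = R_f + β_P × MRP = 3.1% + 1.0407 × 4.2% = 7.47%

7.47%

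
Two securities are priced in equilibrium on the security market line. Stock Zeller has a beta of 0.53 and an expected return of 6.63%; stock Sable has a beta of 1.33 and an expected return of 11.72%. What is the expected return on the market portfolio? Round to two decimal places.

Both satisfy E(R) = R_f + β·MRP, so the slope of the SML is
MRP = (11.72% − 6.63%) / (1.33 − 0.53) = 5.09% / 0.80 = 6.3625%
R_f = E(R_Zeller) − β_Zeller·MRP = 6.63% − 0.53 × 6.3625% = 3.2579%
E(R_m) = R_f + MRP = 3.2579% + 6.3625% = 9.62%

9.62%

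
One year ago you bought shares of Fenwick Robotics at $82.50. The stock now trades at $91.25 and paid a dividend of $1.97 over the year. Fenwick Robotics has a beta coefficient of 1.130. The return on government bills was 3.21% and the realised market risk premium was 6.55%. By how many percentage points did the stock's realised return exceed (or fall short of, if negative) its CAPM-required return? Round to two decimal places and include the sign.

+2.38%

Realised HPR = (P1 + D1 − P0) / P0 = (91.25 + 1.97 − 82.50) / 82.50 = 10.72 / 82.50 = 12.9939%
CAPM required = R_f + β·MRP = 3.21% + 1.130 × 6.55% = 10.61150%
α = realised − required = 12.9939% − 10.61150% = +2.38%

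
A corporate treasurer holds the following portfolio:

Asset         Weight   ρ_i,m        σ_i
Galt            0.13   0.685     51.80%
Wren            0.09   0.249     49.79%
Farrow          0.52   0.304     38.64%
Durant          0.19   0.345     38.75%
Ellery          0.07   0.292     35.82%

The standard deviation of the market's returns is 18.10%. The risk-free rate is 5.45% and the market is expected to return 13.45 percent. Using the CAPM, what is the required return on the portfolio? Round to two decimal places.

12.13%

β_Galt = 0.685 × 51.80% / 18.10% = 1.9604
β_Wren = 0.249 × 49.79% / 18.10% = 0.6850
β_Farrow = 0.304 × 38.64% / 18.10% = 0.6490
β_Durant = 0.345 × 38.75% / 18.10% = 0.7386
β_Ellery = 0.292 × 35.82% / 18.10% = 0.5779
β_P = Σ w_i β_i = 0.13×1.9604 + 0.09×0.6850 + 0.52×0.6490 + 0.19×0.7386 + 0.07×0.5779 = 0.8348
MRP = 13.45% − 5.45% = 8.00%
E(R_P) = R_f + β_P × MRP = 5.45% + 0.8348 × 8.00% = 12.13%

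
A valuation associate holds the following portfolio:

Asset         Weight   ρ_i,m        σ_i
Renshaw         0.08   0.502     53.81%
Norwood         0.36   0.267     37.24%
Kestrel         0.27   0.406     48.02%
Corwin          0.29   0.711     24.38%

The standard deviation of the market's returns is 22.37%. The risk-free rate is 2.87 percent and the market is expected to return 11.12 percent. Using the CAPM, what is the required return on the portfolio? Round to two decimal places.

β_Renshaw = 0.502 × 53.81% / 22.37% = 1.2075
β_Norwood = 0.267 × 37.24% / 22.37% = 0.4445
β_Kestrel = 0.406 × 48.02% / 22.37% = 0.8715
β_Corwin = 0.711 × 24.38% / 22.37% = 0.7749
β_P = Σ w_i β_i = 0.08×1.2075 + 0.36×0.4445 + 0.27×0.8715 + 0.29×0.7749 = 0.7166
MRP = 11.12% − 2.87% = 8.25%
E(R_P) = R_f + β_P × MRP = 2.87% + 0.7166 × 8.25% = 8.78%

8.78%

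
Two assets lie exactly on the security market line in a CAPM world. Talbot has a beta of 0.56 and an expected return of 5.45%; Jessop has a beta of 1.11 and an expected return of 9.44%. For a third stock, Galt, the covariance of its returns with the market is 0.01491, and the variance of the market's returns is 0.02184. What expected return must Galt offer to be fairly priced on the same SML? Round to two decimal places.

6.34%

MRP = (9.44% − 5.45%) / (1.11 − 0.56) = 7.2545%
R_f = 5.45% − 0.56 × 7.2545% = 1.3875%
β_Galt = Cov / Var(R_m) = 0.01491 / 0.02184 = 0.6827
E(R_Galt) = R_f + β × MRP = 1.3875% + 0.6827 × 7.2545% = 6.34%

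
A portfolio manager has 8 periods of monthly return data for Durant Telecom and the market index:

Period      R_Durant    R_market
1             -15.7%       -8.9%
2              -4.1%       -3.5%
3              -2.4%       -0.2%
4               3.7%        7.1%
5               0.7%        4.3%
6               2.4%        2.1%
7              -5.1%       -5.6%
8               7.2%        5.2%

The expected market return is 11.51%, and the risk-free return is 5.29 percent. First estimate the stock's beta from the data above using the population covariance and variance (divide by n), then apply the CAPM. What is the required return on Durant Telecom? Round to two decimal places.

12.42%

Mean R_i = (-15.7 − 4.1 − 2.4 + 3.7 + 0.7 + 2.4 − 5.1 + 7.2) / 8 = -1.6625%
Mean R_m = (-8.9 − 3.5 − 0.2 + 7.1 + 4.3 + 2.1 − 5.6 + 5.2) / 8 = 0.0625%
Σ(R_i − R̄_i)(R_m − R̄_m) = 255.7113  ⇒  Cov = 255.7113 / 8 = 31.9639
Σ(R_m − R̄_m)² = 223.1788  ⇒  Var(R_m) = 223.1788 / 8 = 27.8974
β = Cov / Var(R_m) = 31.9639 / 27.8974 = 1.1458
MRP = 11.51% − 5.29% = 6.22%
E(R) = R_f + β × MRP = 5.29% + 1.1458 × 6.22% = 12.42%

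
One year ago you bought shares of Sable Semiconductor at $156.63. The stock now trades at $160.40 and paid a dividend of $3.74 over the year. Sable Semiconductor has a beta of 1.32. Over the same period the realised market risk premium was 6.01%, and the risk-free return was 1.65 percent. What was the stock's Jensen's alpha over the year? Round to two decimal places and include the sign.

Realised HPR = (P1 + D1 − P0) / P0 = (160.40 + 3.74 − 156.63) / 156.63 = 7.51 / 156.63 = 4.7947%
CAPM required = R_f + β·MRP = 1.65% + 1.32 × 6.01% = 9.5832%
α = realised − required = 4.7947% − 9.5832% = -4.79%

-4.79%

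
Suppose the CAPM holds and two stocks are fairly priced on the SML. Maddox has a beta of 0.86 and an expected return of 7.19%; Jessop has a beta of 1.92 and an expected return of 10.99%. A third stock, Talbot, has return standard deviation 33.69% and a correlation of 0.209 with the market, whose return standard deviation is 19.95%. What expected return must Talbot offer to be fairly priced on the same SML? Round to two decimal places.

5.37%

MRP = (10.99% − 7.19%) / (1.92 − 0.86) = 3.5849%
R_f = 7.19% − 0.86 × 3.5849% = 4.1070%
β_Talbot = ρ·σ_i/σ_m = 0.209 × 33.69 / 19.95 = 0.3529
E(R_Talbot) = R_f + β × MRP = 4.1070% + 0.3529 × 3.5849% = 5.37%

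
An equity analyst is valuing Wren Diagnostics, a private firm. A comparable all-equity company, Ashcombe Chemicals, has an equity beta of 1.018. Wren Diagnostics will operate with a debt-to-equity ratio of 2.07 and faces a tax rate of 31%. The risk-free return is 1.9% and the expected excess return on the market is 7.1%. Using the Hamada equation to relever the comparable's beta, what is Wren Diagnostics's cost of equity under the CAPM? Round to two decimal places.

19.45%

β_L = β_U × [1 + (1 − t)(D/E)] = 1.018 × [1 + (1 − 0.31) × 2.07]
    = 1.018 × [1 + 0.69 × 2.07] = 1.018 × 2.4283 = 2.4720
E(R) = R_f + β_L × MRP = 1.9% + 2.4720 × 7.1% = 19.45%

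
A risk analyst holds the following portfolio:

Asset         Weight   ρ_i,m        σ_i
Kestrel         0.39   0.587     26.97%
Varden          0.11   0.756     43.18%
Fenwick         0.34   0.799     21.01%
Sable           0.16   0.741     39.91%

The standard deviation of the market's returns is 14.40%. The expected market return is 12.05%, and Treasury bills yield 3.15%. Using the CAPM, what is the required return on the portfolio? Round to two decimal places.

β_Kestrel = 0.587 × 26.97% / 14.40% = 1.0994
β_Varden = 0.756 × 43.18% / 14.40% = 2.2670
β_Fenwick = 0.799 × 21.01% / 14.40% = 1.1658
β_Sable = 0.741 × 39.91% / 14.40% = 2.0537
β_P = Σ w_i β_i = 0.39×1.0994 + 0.11×2.2670 + 0.34×1.1658 + 0.16×2.0537 = 1.4031
MRP = 12.05% − 3.15% = 8.90%
E(R_P) = R_f + β_P × MRP = 3.15% + 1.4031 × 8.90% = 15.64%

15.64%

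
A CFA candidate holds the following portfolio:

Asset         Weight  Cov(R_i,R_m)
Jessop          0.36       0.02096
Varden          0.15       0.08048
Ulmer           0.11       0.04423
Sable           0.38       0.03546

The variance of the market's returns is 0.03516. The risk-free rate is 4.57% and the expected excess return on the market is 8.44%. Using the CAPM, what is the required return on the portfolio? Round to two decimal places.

13.68%

β_Jessop = 0.02096 / 0.03516 = 0.5961
β_Varden = 0.08048 / 0.03516 = 2.2890
β_Ulmer = 0.04423 / 0.03516 = 1.2580
β_Sable = 0.03546 / 0.03516 = 1.0085
β_P = Σ w_i β_i = 0.36×0.5961 + 0.15×2.2890 + 0.11×1.2580 + 0.38×1.0085 = 1.0796
E(R_P) = R_f + β_P × MRP = 4.57% + 1.0796 × 8.44% = 13.68%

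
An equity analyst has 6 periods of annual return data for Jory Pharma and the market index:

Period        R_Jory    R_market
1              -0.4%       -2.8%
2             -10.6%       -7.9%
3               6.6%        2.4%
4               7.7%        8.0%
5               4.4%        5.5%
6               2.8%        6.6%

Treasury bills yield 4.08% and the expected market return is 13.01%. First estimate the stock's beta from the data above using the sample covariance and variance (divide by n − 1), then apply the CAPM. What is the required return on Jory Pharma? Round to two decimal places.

Mean R_i = (-0.4 − 10.6 + 6.6 + 7.7 + 4.4 + 2.8) / 6 = 1.7500%
Mean R_m = (-2.8 − 7.9 + 2.4 + 8.0 + 5.5 + 6.6) / 6 = 1.9667%
Σ(R_i − R̄_i)(R_m − R̄_m) = 184.3300  ⇒  Cov = 184.3300 / 5 = 36.8660
Σ(R_m − R̄_m)² = 190.6133  ⇒  Var(R_m) = 190.6133 / 5 = 38.1227
β = Cov / Var(R_m) = 36.8660 / 38.1227 = 0.9670
MRP = 13.01% − 4.08% = 8.93%
E(R) = R_f + β × MRP = 4.08% + 0.9670 × 8.93% = 12.72%

12.72%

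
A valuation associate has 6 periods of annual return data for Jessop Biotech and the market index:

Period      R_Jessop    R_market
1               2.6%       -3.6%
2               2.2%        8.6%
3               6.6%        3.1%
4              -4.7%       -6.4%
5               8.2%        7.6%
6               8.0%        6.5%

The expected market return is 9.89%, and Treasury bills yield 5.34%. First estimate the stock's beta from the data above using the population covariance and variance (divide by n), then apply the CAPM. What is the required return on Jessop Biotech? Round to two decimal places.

7.99%

Mean R_i = (2.6 + 2.2 + 6.6 − 4.7 + 8.2 + 8.0) / 6 = 3.8167%
Mean R_m = (-3.6 + 8.6 + 3.1 − 6.4 + 7.6 + 6.5) / 6 = 2.6333%
Σ(R_i − R̄_i)(R_m − R̄_m) = 114.1167  ⇒  Cov = 114.1167 / 6 = 19.0195
Σ(R_m − R̄_m)² = 195.8933  ⇒  Var(R_m) = 195.8933 / 6 = 32.6489
β = Cov / Var(R_m) = 19.0195 / 32.6489 = 0.5825
MRP = 9.89% − 5.34% = 4.55%
E(R) = R_f + β × MRP = 5.34% + 0.5825 × 4.55% = 7.99%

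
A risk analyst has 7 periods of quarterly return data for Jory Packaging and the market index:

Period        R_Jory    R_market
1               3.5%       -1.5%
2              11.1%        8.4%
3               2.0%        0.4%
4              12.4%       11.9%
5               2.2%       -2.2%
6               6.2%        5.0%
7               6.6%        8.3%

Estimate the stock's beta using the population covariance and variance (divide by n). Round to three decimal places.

Mean R_i = (3.5 + 11.1 + 2.0 + 12.4 + 2.2 + 6.2 + 6.6) / 7 = 6.2857%
Mean R_m = (-1.5 + 8.4 + 0.4 + 11.9 − 2.2 + 5.0 + 8.3) / 7 = 4.3286%
Σ(R_i − R̄_i)(R_m − R̄_m) = 126.8329  ⇒  Cov = 126.8329 / 7 = 18.1190
Σ(R_m − R̄_m)² = 182.1543  ⇒  Var(R_m) = 182.1543 / 7 = 26.0220
β = Cov / Var(R_m) = 18.1190 / 26.0220 = 0.6963

0.696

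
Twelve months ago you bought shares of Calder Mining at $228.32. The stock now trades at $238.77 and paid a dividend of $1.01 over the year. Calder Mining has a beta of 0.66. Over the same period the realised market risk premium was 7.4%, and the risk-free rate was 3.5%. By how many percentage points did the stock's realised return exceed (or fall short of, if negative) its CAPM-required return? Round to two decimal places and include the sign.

-3.36%

Realised HPR = (P1 + D1 − P0) / P0 = (238.77 + 1.01 − 228.32) / 228.32 = 11.46 / 228.32 = 5.0193%
CAPM required = R_f + β·MRP = 3.5% + 0.66 × 7.4% = 8.3840%
α = realised − required = 5.0193% − 8.3840% = -3.36%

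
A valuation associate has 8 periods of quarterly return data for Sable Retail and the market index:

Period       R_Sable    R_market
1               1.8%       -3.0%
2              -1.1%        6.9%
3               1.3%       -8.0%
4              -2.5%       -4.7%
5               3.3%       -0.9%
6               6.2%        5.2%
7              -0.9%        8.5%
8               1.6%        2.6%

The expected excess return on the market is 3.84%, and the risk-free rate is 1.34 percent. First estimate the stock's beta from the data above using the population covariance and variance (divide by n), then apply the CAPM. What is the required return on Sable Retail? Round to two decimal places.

1.44%

Mean R_i = (1.8 − 1.1 + 1.3 − 2.5 + 3.3 + 6.2 − 0.9 + 1.6) / 8 = 1.2125%
Mean R_m = (-3.0 + 6.9 − 8.0 − 4.7 − 0.9 + 5.2 + 8.5 + 2.6) / 8 = 0.8250%
Σ(R_i − R̄_i)(R_m − R̄_m) = 6.1375  ⇒  Cov = 6.1375 / 8 = 0.7672
Σ(R_m − R̄_m)² = 244.1150  ⇒  Var(R_m) = 244.1150 / 8 = 30.5144
β = Cov / Var(R_m) = 0.7672 / 30.5144 = 0.0251
E(R) = R_f + β × MRP = 1.34% + 0.0251 × 3.84% = 1.44%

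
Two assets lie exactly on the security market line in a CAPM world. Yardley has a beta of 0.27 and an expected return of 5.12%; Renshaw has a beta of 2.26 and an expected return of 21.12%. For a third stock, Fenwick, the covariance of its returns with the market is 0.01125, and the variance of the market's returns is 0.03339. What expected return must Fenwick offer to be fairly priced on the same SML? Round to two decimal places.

5.66%

MRP = (21.12% − 5.12%) / (2.26 − 0.27) = 8.0402%
R_f = 5.12% − 0.27 × 8.0402% = 2.9491%
β_Fenwick = Cov / Var(R_m) = 0.01125 / 0.03339 = 0.3369
E(R_Fenwick) = R_f + β × MRP = 2.9491% + 0.3369 × 8.0402% = 5.66%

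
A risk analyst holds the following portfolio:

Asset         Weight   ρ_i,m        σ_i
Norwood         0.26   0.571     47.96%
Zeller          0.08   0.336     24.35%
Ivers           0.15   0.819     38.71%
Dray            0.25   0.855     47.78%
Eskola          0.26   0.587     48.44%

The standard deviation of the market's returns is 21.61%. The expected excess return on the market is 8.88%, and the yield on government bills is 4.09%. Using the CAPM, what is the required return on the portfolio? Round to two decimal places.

16.47%

β_Norwood = 0.571 × 47.96% / 21.61% = 1.2672
β_Zeller = 0.336 × 24.35% / 21.61% = 0.3786
β_Ivers = 0.819 × 38.71% / 21.61% = 1.4671
β_Dray = 0.855 × 47.78% / 21.61% = 1.8904
β_Eskola = 0.587 × 48.44% / 21.61% = 1.3158
β_P = Σ w_i β_i = 0.26×1.2672 + 0.08×0.3786 + 0.15×1.4671 + 0.25×1.8904 + 0.26×1.3158 = 1.3945
E(R_P) = R_f + β_P × MRP = 4.09% + 1.3945 × 8.88% = 16.47%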